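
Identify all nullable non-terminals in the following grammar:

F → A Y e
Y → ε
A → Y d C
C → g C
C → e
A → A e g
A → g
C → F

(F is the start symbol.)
ε-productions: Y → ε
So Y is immediately nullable.
No further non-terminal can be added: every production for the remaining non-terminals contains a terminal or a non-nullable non-terminal.
Nullable = { 'Y' }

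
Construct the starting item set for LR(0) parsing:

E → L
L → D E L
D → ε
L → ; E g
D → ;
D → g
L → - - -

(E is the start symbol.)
First, augment the grammar with E' → E
I₀ = CLOSURE({ [E' → . E] }):
  [E' → . E] has the dot before E: add [E → . L]
  [E → . L] has the dot before L: add [L → . D E L], [L → . ; E g], [L → . - - -]
  [L → . D E L] has the dot before D: add [D → .], [D → . ;], [D → . g]
No further items can be added.

I₀ = { [D → . ;], [D → . g], [D → .], [E → . L], [E' → . E], [L → . - - -], [L → . ; E g], [L → . D E L] }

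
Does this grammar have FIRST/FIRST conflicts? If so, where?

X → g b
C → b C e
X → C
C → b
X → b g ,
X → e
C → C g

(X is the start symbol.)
FIRST sets of the non-terminals at (or reachable through a nullable prefix from) the front of some alternative:
  FIRST(C) = { 'b' }

Productions for X:
  X → g b: FIRST = { 'g' }
  X → C: FIRST = { 'b' }
  X → b g ,: FIRST = { 'b' }
  X → e: FIRST = { 'e' }
Productions for C:
  C → b C e: FIRST = { 'b' }
  C → b: FIRST = { 'b' }
  C → C g: FIRST = { 'b' }

Conflict for X: X → C and X → b g ,
  Overlap: { 'b' }
Conflict for C: C → b C e and C → b
  Overlap: { 'b' }
Conflict for C: C → b C e and C → C g
  Overlap: { 'b' }
Conflict for C: C → b and C → C g
  Overlap: { 'b' }

Answer: Yes. X → C / X → b g ',' on { 'b' }; C → b C e / C → b on { 'b' }; C → b C e / C → C g on { 'b' }; C → b / C → C g on { 'b' }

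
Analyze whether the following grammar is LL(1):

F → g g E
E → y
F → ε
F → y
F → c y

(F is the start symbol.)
Yes, the grammar is LL(1).

A grammar is LL(1) if for each non-terminal N with multiple productions, the predict sets of those productions are pairwise disjoint, where PREDICT(N → α) = (FIRST(α) \ {ε}) ∪ (FOLLOW(N) if α ⇒* ε).

Relevant sets:
  FOLLOW(F) = { $ }

For F:
  PREDICT(F → g g E) = { 'g' }
  PREDICT(F → ε) = { $ }
  PREDICT(F → y) = { 'y' }
  PREDICT(F → c y) = { 'c' }
E has a single production, so nothing to check there.

All predict sets are disjoint. The grammar IS LL(1).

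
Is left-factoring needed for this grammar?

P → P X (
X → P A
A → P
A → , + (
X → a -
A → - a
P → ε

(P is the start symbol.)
No, left-factoring is not needed

Left-factoring is needed when two productions for the same non-terminal
share a common prefix on the right-hand side.

Productions for P:
  P → P X (
  P → ε
Productions for X:
  X → P A
  X → a -
Productions for A:
  A → P
  A → , + (
  A → - a

No common prefixes found.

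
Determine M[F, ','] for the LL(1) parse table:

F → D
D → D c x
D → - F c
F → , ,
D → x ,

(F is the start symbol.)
F → , ,

To find M[F, ','], we find productions for F where ',' is in the predict set (PREDICT(N → α) = (FIRST(α) \ {ε}) ∪ (FOLLOW(N) if α ⇒* ε)).

Relevant sets:
  FIRST(D) = { '-', 'x' }

F → D: PREDICT = { '-', 'x' }
F → , ,: PREDICT = { ',' }
  ',' is in predict set, so this production goes in M[F, ',']

M[F, ','] = F → , ,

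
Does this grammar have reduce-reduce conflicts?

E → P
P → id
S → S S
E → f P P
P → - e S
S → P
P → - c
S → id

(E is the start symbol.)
Yes — I12: [P → id .] vs [S → id .]

Augment with E' → E and build the canonical LR(0) collection (I0 = CLOSURE({[E' → . E]}), then GOTO on every symbol after a dot until no new states appear). It has 14 states:
  I0: { [E → . P], [E → . f P P], [E' → . E], [P → . - c], [P → . - e S], [P → . id] }  — shift
  I1: { [P → - . c], [P → - . e S] }  — shift
  I2: { [E' → E .] }  — accept
  I3: { [E → P .] }  — reduce
  I4: { [E → f . P P], [P → . - c], [P → . - e S], [P → . id] }  — shift
  I5: { [P → id .] }  — reduce
  I6: { [E → f P . P], [P → . - c], [P → . - e S], [P → . id] }  — shift
  I7: { [E → f P P .] }  — reduce
  I8: { [P → - c .] }  — reduce
  I9: { [P → - e . S], [P → . - c], [P → . - e S], [P → . id], [S → . P], [S → . S S], [S → . id] }  — shift
  I10: { [S → P .] }  — reduce
  I11: { [P → - e S .], [P → . - c], [P → . - e S], [P → . id], [S → . P], [S → . S S], [S → . id], [S → S . S] }  — shift, reduce
  I12: { [P → id .], [S → id .] }  — 2 reduces
  I13: { [P → . - c], [P → . - e S], [P → . id], [S → . P], [S → . S S], [S → . id], [S → S . S], [S → S S .] }  — shift, reduce

I12 contains complete items [P → id .], [S → id .] — reduce-reduce conflict.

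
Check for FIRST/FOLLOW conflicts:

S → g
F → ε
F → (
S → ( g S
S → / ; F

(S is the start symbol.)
A FIRST/FOLLOW conflict occurs when a non-terminal N has a nullable alternative N → β (β ⇒* ε) and another alternative N → α with FIRST(α) ∩ FOLLOW(N) ≠ ∅: on such a lookahead the parser cannot decide between expanding α and letting N vanish via β.

Nullable non-terminals: F.

F: nullable alternative(s) F → ε; FOLLOW(F) = { $ }
  F → ε: FIRST \ {ε} = { } — this is the only nullable alternative, skip
  F → (: FIRST \ {ε} = { '(' } — disjoint from FOLLOW(F)

S has no nullable alternative, so no FIRST/FOLLOW check is needed there.

No FIRST/FOLLOW conflicts found.

Answer: No FIRST/FOLLOW conflicts.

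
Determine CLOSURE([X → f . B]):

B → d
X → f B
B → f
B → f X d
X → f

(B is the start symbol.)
Start with: [X → f . B]
  [X → f . B] has the dot before B: add [B → . d], [B → . f], [B → . f X d]
No further items can be added.

CLOSURE = { [B → . d], [B → . f X d], [B → . f], [X → f . B] }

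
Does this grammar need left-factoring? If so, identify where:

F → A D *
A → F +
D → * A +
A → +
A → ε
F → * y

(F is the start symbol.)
No, left-factoring is not needed

Left-factoring is needed when two productions for the same non-terminal
share a common prefix on the right-hand side.

Productions for F:
  F → A D *
  F → * y
Productions for A:
  A → F +
  A → +
  A → ε

No common prefixes found.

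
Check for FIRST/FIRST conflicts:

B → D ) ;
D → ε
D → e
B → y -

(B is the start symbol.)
No FIRST/FIRST conflicts.

FIRST sets of the non-terminals at (or reachable through a nullable prefix from) the front of some alternative:
  FIRST(D) = { 'e', ε }

Productions for B:
  B → D ) ;: FIRST = { ')', 'e' }
  B → y -: FIRST = { 'y' }
Productions for D:
  D → ε: FIRST = { ε }
  D → e: FIRST = { 'e' }

All alternatives of each non-terminal have pairwise disjoint FIRST sets.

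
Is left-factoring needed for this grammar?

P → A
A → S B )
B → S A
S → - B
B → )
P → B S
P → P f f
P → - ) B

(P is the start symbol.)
No, left-factoring is not needed

Left-factoring is needed when two productions for the same non-terminal
share a common prefix on the right-hand side.

Productions for P:
  P → A
  P → B S
  P → P f f
  P → - ) B
Productions for B:
  B → S A
  B → )

No common prefixes found.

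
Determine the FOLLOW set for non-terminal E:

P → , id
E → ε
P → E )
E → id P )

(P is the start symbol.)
To compute FOLLOW(E), find every occurrence of E on a right-hand side N → α E β: add FIRST(β) \ {ε}, and if β is empty or nullable also add FOLLOW(N). Iterate to a fixed point.

In P → E ): E is followed by ')', add FIRST(')') \ {ε} = { ')' }

Taking the union: FOLLOW(E) = { ')' }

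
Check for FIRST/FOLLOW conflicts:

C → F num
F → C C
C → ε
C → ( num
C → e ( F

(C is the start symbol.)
Yes. C → F num with FOLLOW(C) on { '(', 'e', 'num' }; C → '(' num with FOLLOW(C) on { '(' }; C → e '(' F with FOLLOW(C) on { 'e' }

Nullable non-terminals: C, F.
FIRST sets used below: FIRST(F) = { '(', 'e', 'num', ε }

C: nullable alternative(s) C → ε; FOLLOW(C) = { $, '(', 'e', 'num' }
  C → F num: FIRST \ {ε} = { '(', 'e', 'num' } — overlaps FOLLOW(C) on { '(', 'e', 'num' }: CONFLICT
  C → ε: FIRST \ {ε} = { } — this is the only nullable alternative, skip
  C → ( num: FIRST \ {ε} = { '(' } — overlaps FOLLOW(C) on { '(' }: CONFLICT
  C → e ( F: FIRST \ {ε} = { 'e' } — overlaps FOLLOW(C) on { 'e' }: CONFLICT
F has a nullable alternative but only one production, so nothing to check.

So the grammar has 3 FIRST/FOLLOW conflicts (marked CONFLICT above).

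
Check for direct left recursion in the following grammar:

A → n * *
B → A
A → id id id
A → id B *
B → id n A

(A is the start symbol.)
A → n * *: starts with n
B → A: starts with A
A → id id id: starts with id
A → id B *: starts with id
B → id n A: starts with id

No direct left recursion found.

Answer: No direct left recursion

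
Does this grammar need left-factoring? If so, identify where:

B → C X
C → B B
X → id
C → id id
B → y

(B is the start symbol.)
Left-factoring is needed when two productions for the same non-terminal
share a common prefix on the right-hand side.

Productions for B:
  B → C X
  B → y
Productions for C:
  C → B B
  C → id id

No common prefixes found.

Answer: No, left-factoring is not needed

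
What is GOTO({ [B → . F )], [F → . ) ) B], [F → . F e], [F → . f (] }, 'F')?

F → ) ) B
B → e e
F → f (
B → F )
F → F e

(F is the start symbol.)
{ [B → F . )], [F → F . e] }

GOTO(I, 'F') = CLOSURE({ [A → αX.β] : [A → α.Xβ] ∈ I, X = 'F' })

Items with dot before 'F', with the dot advanced:
  [B → . F )] → [B → F . )]
  [F → . F e] → [F → F . e]
Closure adds nothing (no advanced item has the dot before a non-terminal).

GOTO = { [B → F . )], [F → F . e] }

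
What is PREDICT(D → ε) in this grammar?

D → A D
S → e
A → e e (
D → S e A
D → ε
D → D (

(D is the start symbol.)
PREDICT(D → ε) = (FIRST(RHS) \ {ε}) ∪ (FOLLOW(D) if ε ∈ FIRST(RHS), i.e. RHS ⇒* ε)
The right-hand side is ε (FIRST(ε) = { ε }), so the predict set is FOLLOW(D) = { $, '(' }
PREDICT(D → ε) = { $, '(' }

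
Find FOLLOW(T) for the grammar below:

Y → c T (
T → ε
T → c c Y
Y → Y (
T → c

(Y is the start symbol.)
{ '(' }

In Y → c T (: T is followed by '(', add FIRST('(') \ {ε} = { '(' }

Taking the union: FOLLOW(T) = { '(' }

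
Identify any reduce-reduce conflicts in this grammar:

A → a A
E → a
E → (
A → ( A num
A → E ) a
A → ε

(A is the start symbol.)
A reduce-reduce conflict occurs when an LR(0) state has two complete items [A → α .] and [B → β .] — both call for a reduction, and with no lookahead the parser cannot choose between them.

Augment with A' → A and build the canonical LR(0) collection (I0 = CLOSURE({[A' → . A]}), then GOTO on every symbol after a dot until no new states appear). It has 10 states:
  I0: { [A → . ( A num], [A → . E ) a], [A → . a A], [A → .], [A' → . A], [E → . (], [E → . a] }  — shift, reduce
  I1: { [A → ( . A num], [A → . ( A num], [A → . E ) a], [A → . a A], [A → .], [E → ( .], [E → . (], [E → . a] }  — shift, 2 reduces
  I2: { [A' → A .] }  — accept
  I3: { [A → E . ) a] }  — shift
  I4: { [A → . ( A num], [A → . E ) a], [A → . a A], [A → .], [A → a . A], [E → . (], [E → . a], [E → a .] }  — shift, 2 reduces
  I5: { [A → a A .] }  — reduce
  I6: { [A → E ) . a] }  — shift
  I7: { [A → E ) a .] }  — reduce
  I8: { [A → ( A . num] }  — shift
  I9: { [A → ( A num .] }  — reduce

I1 contains complete items [A → .], [E → ( .] — reduce-reduce conflict.
I4 contains complete items [A → .], [E → a .] — reduce-reduce conflict.

Answer: Yes — I1: [A → .] vs [E → ( .]; I4: [A → .] vs [E → a .]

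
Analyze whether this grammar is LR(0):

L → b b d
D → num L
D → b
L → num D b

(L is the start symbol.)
A grammar is LR(0) if no state in the canonical LR(0) collection has:
  - both a shift item (dot before a terminal) and a complete item (shift-reduce conflict), or
  - two or more complete items (reduce-reduce conflict; the accept item [L' → L .] counts as a complete item here).

Augment with L' → L and build the canonical LR(0) collection (I0 = CLOSURE({[L' → . L]}), then GOTO on every symbol after a dot until no new states appear). It has 11 states:
  I0: { [L → . b b d], [L → . num D b], [L' → . L] }  — shift
  I1: { [L' → L .] }  — accept
  I2: { [L → b . b d] }  — shift
  I3: { [D → . b], [D → . num L], [L → num . D b] }  — shift
  I4: { [L → num D . b] }  — shift
  I5: { [D → b .] }  — reduce
  I6: { [D → num . L], [L → . b b d], [L → . num D b] }  — shift
  I7: { [D → num L .] }  — reduce
  I8: { [L → num D b .] }  — reduce
  I9: { [L → b b . d] }  — shift
  I10: { [L → b b d .] }  — reduce

Every state is either a pure shift/goto state or contains exactly one complete item and nothing to shift — no conflicts. The grammar is LR(0).

Answer: Yes, the grammar is LR(0)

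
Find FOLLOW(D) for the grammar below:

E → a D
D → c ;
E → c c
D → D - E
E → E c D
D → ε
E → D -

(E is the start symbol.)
In E → a D: D is at the end, add FOLLOW(E)
In D → D - E: D is followed by '-' E, add FIRST('-' E) \ {ε} = { '-' }
In E → E c D: D is at the end, add FOLLOW(E)
In E → D -: D is followed by '-', add FIRST('-') \ {ε} = { '-' }

The FOLLOW sets referred to above (computed the same way, to a fixed point):
  FOLLOW(E) = { $, '-', 'c' }

Taking the union: FOLLOW(D) = { $, '-', 'c' }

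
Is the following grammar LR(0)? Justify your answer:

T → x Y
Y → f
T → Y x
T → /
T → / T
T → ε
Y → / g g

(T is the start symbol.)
No. Shift-reduce conflict between [T → .] and [T → . /]

Augment with T' → T and build the canonical LR(0) collection (I0 = CLOSURE({[T' → . T]}), then GOTO on every symbol after a dot until no new states appear). It has 12 states:
  I0: { [T → . / T], [T → . /], [T → . Y x], [T → . x Y], [T → .], [T' → . T], [Y → . / g g], [Y → . f] }  — shift, reduce
  I1: { [T → . / T], [T → . /], [T → . Y x], [T → . x Y], [T → .], [T → / . T], [T → / .], [Y → . / g g], [Y → . f], [Y → / . g g] }  — shift, 2 reduces
  I2: { [T' → T .] }  — accept
  I3: { [T → Y . x] }  — shift
  I4: { [Y → f .] }  — reduce
  I5: { [T → x . Y], [Y → . / g g], [Y → . f] }  — shift
  I6: { [Y → / . g g] }  — shift
  I7: { [T → x Y .] }  — reduce
  I8: { [Y → / g . g] }  — shift
  I9: { [Y → / g g .] }  — reduce
  I10: { [T → Y x .] }  — reduce
  I11: { [T → / T .] }  — reduce

Conflict in state I0:
  Shift-reduce conflict between [T → .] and [T → . /]
So the grammar is NOT LR(0).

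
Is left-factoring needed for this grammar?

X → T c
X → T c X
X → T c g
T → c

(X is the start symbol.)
Left-factoring is needed when two productions for the same non-terminal
share a common prefix on the right-hand side.

Productions for X:
  X → T c
  X → T c X
  X → T c g

Found common prefix 'T c' in productions for X

Answer: Yes, X has productions with common prefix 'T c'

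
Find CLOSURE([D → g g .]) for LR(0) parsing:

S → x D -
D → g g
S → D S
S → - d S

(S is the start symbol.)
{ [D → g g .] }

Start with: [D → g g .]
The dot is at the end, so nothing is added.

CLOSURE = { [D → g g .] }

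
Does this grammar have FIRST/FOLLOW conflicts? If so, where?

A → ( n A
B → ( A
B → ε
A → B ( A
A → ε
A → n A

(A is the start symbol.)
Yes. A → '(' n A with FOLLOW(A) on { '(' }; A → B '(' A with FOLLOW(A) on { '(' }; B → '(' A with FOLLOW(B) on { '(' }

A FIRST/FOLLOW conflict occurs when a non-terminal N has a nullable alternative N → β (β ⇒* ε) and another alternative N → α with FIRST(α) ∩ FOLLOW(N) ≠ ∅: on such a lookahead the parser cannot decide between expanding α and letting N vanish via β.

Nullable non-terminals: A, B.
FIRST sets used below: FIRST(B) = { '(', ε }

A: nullable alternative(s) A → ε; FOLLOW(A) = { $, '(' }
  A → ( n A: FIRST \ {ε} = { '(' } — overlaps FOLLOW(A) on { '(' }: CONFLICT
  A → B ( A: FIRST \ {ε} = { '(' } — overlaps FOLLOW(A) on { '(' }: CONFLICT
  A → ε: FIRST \ {ε} = { } — this is the only nullable alternative, skip
  A → n A: FIRST \ {ε} = { 'n' } — disjoint from FOLLOW(A)

B: nullable alternative(s) B → ε; FOLLOW(B) = { '(' }
  B → ( A: FIRST \ {ε} = { '(' } — overlaps FOLLOW(B) on { '(' }: CONFLICT
  B → ε: FIRST \ {ε} = { } — this is the only nullable alternative, skip

So the grammar has 3 FIRST/FOLLOW conflicts (marked CONFLICT above).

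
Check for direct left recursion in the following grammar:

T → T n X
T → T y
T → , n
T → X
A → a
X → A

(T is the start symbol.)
Direct left recursion occurs when N → N α for some non-terminal N (the right-hand side begins with the left-hand side itself).

T → T n X: LEFT RECURSIVE (starts with T)
T → T y: LEFT RECURSIVE (starts with T)
T → , n: starts with ','
T → X: starts with X
A → a: starts with a
X → A: starts with A

The grammar has direct left recursion on: T.

Answer: Yes, T is left-recursive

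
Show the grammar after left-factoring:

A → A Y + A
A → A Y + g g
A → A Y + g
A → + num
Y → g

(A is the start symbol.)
Left-factoring transforms A → αβ₁ | αβ₂ into A → αA' and A' → β₁ | β₂
(α is the longest common prefix among the alternatives). Repeat until
no nonterminal has two alternatives with a common prefix.

Round 1: A has alternatives sharing prefix 'A Y +'. Introduce A': A → A Y + A'
  Add: A' → A
  Add: A' → g g
  Add: A' → g

Round 2: A' has alternatives sharing prefix 'g'. Introduce A'': A' → g A''
  Add: A'' → g
  Add: A'' → ε

No remaining common prefixes — done.

Resulting grammar:
A → A Y + A'
A' → A
A' → g A''
A'' → g
A'' → ε
A → + num
Y → g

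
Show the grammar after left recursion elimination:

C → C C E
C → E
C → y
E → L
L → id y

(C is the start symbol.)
C is directly left-recursive. The standard transformation for
  A → A α₁ | ... | A α_m | β₁ | ... | β_n
is
  A  → β₁ A' | ... | β_n A'
  A' → α₁ A' | ... | α_m A' | ε

C → E becomes C → E C'
C → y becomes C → y C'
C → C C E becomes C' → C E C'
Add C' → ε

Productions for other non-terminals are unchanged:
  E → L
  L → id y

Resulting grammar:
C → E C'
C → y C'
C' → C E C'
C' → ε
E → L
L → id y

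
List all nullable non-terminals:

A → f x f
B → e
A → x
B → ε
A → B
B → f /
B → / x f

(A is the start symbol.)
A non-terminal is nullable if it can derive ε (the empty string): either it has an ε-production, or it has a production whose right-hand side consists entirely of nullable non-terminals.

ε-productions: B → ε
So B is immediately nullable.
A → B: every symbol on the right is nullable, so A is nullable too.
Every non-terminal is now nullable.
Nullable = { 'A', 'B' }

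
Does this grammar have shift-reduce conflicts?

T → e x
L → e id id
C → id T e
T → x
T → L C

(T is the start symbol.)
No shift-reduce conflicts

A shift-reduce conflict occurs when an LR(0) state has both:
  - a complete (reduce) item [A → α .] (dot at the end), and
  - a shift item [B → β . c γ] (dot before a terminal).

Augment with T' → T and build the canonical LR(0) collection (I0 = CLOSURE({[T' → . T]}), then GOTO on every symbol after a dot until no new states appear). It has 12 states:
  I0: { [L → . e id id], [T → . L C], [T → . e x], [T → . x], [T' → . T] }  — shift
  I1: { [C → . id T e], [T → L . C] }  — shift
  I2: { [T' → T .] }  — accept
  I3: { [L → e . id id], [T → e . x] }  — shift
  I4: { [T → x .] }  — reduce
  I5: { [L → e id . id] }  — shift
  I6: { [T → e x .] }  — reduce
  I7: { [L → e id id .] }  — reduce
  I8: { [T → L C .] }  — reduce
  I9: { [C → id . T e], [L → . e id id], [T → . L C], [T → . e x], [T → . x] }  — shift
  I10: { [C → id T . e] }  — shift
  I11: { [C → id T e .] }  — reduce

No state contains both a complete item and a shift item.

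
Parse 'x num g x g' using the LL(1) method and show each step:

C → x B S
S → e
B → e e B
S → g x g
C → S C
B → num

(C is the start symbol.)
Stack is shown with the top on the left.

Stack    Input          Action
------------------------------
C $      x num g x g $  output C → x B S
x B S $  x num g x g $  match 'x'
B S $    num g x g $    output B → num
num S $  num g x g $    match 'num'
S $      g x g $        output S → g x g
g x g $  g x g $        match 'g'
x g $    x g $          match 'x'
g $      g $            match 'g'
$        $              accept

The string is accepted.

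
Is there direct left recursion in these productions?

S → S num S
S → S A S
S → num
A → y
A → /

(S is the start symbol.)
Yes, S is left-recursive

Direct left recursion occurs when N → N α for some non-terminal N (the right-hand side begins with the left-hand side itself).

S → S num S: LEFT RECURSIVE (starts with S)
S → S A S: LEFT RECURSIVE (starts with S)
S → num: starts with num
A → y: starts with y
A → /: starts with '/'

The grammar has direct left recursion on: S.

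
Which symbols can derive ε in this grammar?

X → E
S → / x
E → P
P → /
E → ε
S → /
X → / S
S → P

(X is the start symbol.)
{ 'E', 'X' }

A non-terminal is nullable if it can derive ε (the empty string): either it has an ε-production, or it has a production whose right-hand side consists entirely of nullable non-terminals.

ε-productions: E → ε
So E is immediately nullable.
X → E: every symbol on the right is nullable, so X is nullable too.
No further non-terminal can be added: every production for the remaining non-terminals contains a terminal or a non-nullable non-terminal.
Nullable = { 'E', 'X' }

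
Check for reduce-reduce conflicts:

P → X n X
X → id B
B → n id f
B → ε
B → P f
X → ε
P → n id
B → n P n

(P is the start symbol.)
Yes — I3: [B → .] vs [X → .]; I10: [B → .] vs [P → n id .]

Augment with P' → P and build the canonical LR(0) collection (I0 = CLOSURE({[P' → . P]}), then GOTO on every symbol after a dot until no new states appear). It has 16 states:
  I0: { [P → . X n X], [P → . n id], [P' → . P], [X → . id B], [X → .] }  — shift, reduce
  I1: { [P' → P .] }  — accept
  I2: { [P → X . n X] }  — shift
  I3: { [B → . P f], [B → . n P n], [B → . n id f], [B → .], [P → . X n X], [P → . n id], [X → . id B], [X → .], [X → id . B] }  — shift, 2 reduces
  I4: { [P → n . id] }  — shift
  I5: { [P → n id .] }  — reduce
  I6: { [X → id B .] }  — reduce
  I7: { [B → P . f] }  — shift
  I8: { [B → n . P n], [B → n . id f], [P → . X n X], [P → . n id], [P → n . id], [X → . id B], [X → .] }  — shift, reduce
  I9: { [B → n P . n] }  — shift
  I10: { [B → . P f], [B → . n P n], [B → . n id f], [B → .], [B → n id . f], [P → . X n X], [P → . n id], [P → n id .], [X → . id B], [X → .], [X → id . B] }  — shift, 3 reduces
  I11: { [B → n id f .] }  — reduce
  I12: { [B → n P n .] }  — reduce
  I13: { [B → P f .] }  — reduce
  I14: { [P → X n . X], [X → . id B], [X → .] }  — shift, reduce
  I15: { [P → X n X .] }  — reduce

I3 contains complete items [B → .], [X → .] — reduce-reduce conflict.
I10 contains complete items [B → .], [P → n id .], [X → .] — reduce-reduce conflict.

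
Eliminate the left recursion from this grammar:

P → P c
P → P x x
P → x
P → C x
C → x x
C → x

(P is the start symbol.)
P → x P'
P → C x P'
P' → c P'
P' → x x P'
P' → ε
C → x x
C → x

P is directly left-recursive. The standard transformation for
  A → A α₁ | ... | A α_m | β₁ | ... | β_n
is
  A  → β₁ A' | ... | β_n A'
  A' → α₁ A' | ... | α_m A' | ε

P → x becomes P → x P'
P → C x becomes P → C x P'
P → P c becomes P' → c P'
P → P x x becomes P' → x x P'
Add P' → ε

Productions for other non-terminals are unchanged:
  C → x x
  C → x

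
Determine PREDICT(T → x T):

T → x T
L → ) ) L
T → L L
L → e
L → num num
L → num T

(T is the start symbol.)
{ 'x' }

PREDICT(T → x T) = (FIRST(RHS) \ {ε}) ∪ (FOLLOW(T) if ε ∈ FIRST(RHS), i.e. RHS ⇒* ε)
FIRST(x T) = { 'x' }
ε ∉ FIRST(x T), so FOLLOW(T) is not added.
PREDICT(T → x T) = { 'x' }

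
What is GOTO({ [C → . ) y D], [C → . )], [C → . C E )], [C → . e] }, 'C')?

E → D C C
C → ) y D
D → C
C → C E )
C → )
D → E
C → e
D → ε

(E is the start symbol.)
GOTO(I, 'C') = CLOSURE({ [A → αX.β] : [A → α.Xβ] ∈ I, X = 'C' })

Items with dot before 'C', with the dot advanced:
  [C → . C E )] → [C → C . E )]
Closure of the advanced items:
  [C → C . E )] has the dot before E: add [E → . D C C]
  [E → . D C C] has the dot before D: add [D → . C], [D → . E], [D → .]
  [D → . C] has the dot before C: add [C → . ) y D], [C → . C E )], [C → . )], [C → . e]

GOTO = { [C → . ) y D], [C → . )], [C → . C E )], [C → . e], [C → C . E )], [D → . C], [D → . E], [D → .], [E → . D C C] }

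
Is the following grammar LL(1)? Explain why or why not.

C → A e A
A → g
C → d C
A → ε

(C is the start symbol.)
Yes, the grammar is LL(1).

A grammar is LL(1) if for each non-terminal N with multiple productions, the predict sets of those productions are pairwise disjoint, where PREDICT(N → α) = (FIRST(α) \ {ε}) ∪ (FOLLOW(N) if α ⇒* ε).

Relevant sets:
  FIRST(A) = { 'g', ε }
  FOLLOW(A) = { $, 'e' }

For C:
  PREDICT(C → A e A) = { 'e', 'g' }
  PREDICT(C → d C) = { 'd' }
For A:
  PREDICT(A → g) = { 'g' }
  PREDICT(A → ε) = { $, 'e' }

All predict sets are disjoint. The grammar IS LL(1).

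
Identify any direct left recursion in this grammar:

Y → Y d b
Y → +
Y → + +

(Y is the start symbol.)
Yes, Y is left-recursive

Direct left recursion occurs when N → N α for some non-terminal N (the right-hand side begins with the left-hand side itself).

Y → Y d b: LEFT RECURSIVE (starts with Y)
Y → +: starts with '+'
Y → + +: starts with '+'

The grammar has direct left recursion on: Y.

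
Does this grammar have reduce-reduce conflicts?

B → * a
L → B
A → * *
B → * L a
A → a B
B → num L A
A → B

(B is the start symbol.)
A reduce-reduce conflict occurs when an LR(0) state has two complete items [A → α .] and [B → β .] — both call for a reduction, and with no lookahead the parser cannot choose between them.

Augment with B' → B and build the canonical LR(0) collection (I0 = CLOSURE({[B' → . B]}), then GOTO on every symbol after a dot until no new states appear). It has 15 states:
  I0: { [B → . * L a], [B → . * a], [B → . num L A], [B' → . B] }  — shift
  I1: { [B → * . L a], [B → * . a], [B → . * L a], [B → . * a], [B → . num L A], [L → . B] }  — shift
  I2: { [B' → B .] }  — accept
  I3: { [B → . * L a], [B → . * a], [B → . num L A], [B → num . L A], [L → . B] }  — shift
  I4: { [L → B .] }  — reduce
  I5: { [A → . * *], [A → . B], [A → . a B], [B → . * L a], [B → . * a], [B → . num L A], [B → num L . A] }  — shift
  I6: { [A → * . *], [B → * . L a], [B → * . a], [B → . * L a], [B → . * a], [B → . num L A], [L → . B] }  — shift
  I7: { [B → num L A .] }  — reduce
  I8: { [A → B .] }  — reduce
  I9: { [A → a . B], [B → . * L a], [B → . * a], [B → . num L A] }  — shift
  I10: { [A → a B .] }  — reduce
  I11: { [A → * * .], [B → * . L a], [B → * . a], [B → . * L a], [B → . * a], [B → . num L A], [L → . B] }  — shift, reduce
  I12: { [B → * L . a] }  — shift
  I13: { [B → * a .] }  — reduce
  I14: { [B → * L a .] }  — reduce

No state contains more than one complete item.

Answer: No reduce-reduce conflicts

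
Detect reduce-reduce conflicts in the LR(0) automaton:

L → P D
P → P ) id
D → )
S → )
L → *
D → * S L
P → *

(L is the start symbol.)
Augment with L' → L and build the canonical LR(0) collection (I0 = CLOSURE({[L' → . L]}), then GOTO on every symbol after a dot until no new states appear). It has 11 states:
  I0: { [L → . *], [L → . P D], [L' → . L], [P → . *], [P → . P ) id] }  — shift
  I1: { [L → * .], [P → * .] }  — 2 reduces
  I2: { [L' → L .] }  — accept
  I3: { [D → . )], [D → . * S L], [L → P . D], [P → P . ) id] }  — shift
  I4: { [D → ) .], [P → P ) . id] }  — shift, reduce
  I5: { [D → * . S L], [S → . )] }  — shift
  I6: { [L → P D .] }  — reduce
  I7: { [S → ) .] }  — reduce
  I8: { [D → * S . L], [L → . *], [L → . P D], [P → . *], [P → . P ) id] }  — shift
  I9: { [D → * S L .] }  — reduce
  I10: { [P → P ) id .] }  — reduce

I1 contains complete items [L → * .], [P → * .] — reduce-reduce conflict.

Answer: Yes — I1: [L → * .] vs [P → * .]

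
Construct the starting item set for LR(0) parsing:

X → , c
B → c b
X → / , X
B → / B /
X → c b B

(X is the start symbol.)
First, augment the grammar with X' → X
I₀ = CLOSURE({ [X' → . X] }):
  [X' → . X] has the dot before X: add [X → . , c], [X → . / , X], [X → . c b B]
No further items can be added.

I₀ = { [X → . , c], [X → . / , X], [X → . c b B], [X' → . X] }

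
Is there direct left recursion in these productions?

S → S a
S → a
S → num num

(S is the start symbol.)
Yes, S is left-recursive

S → S a: LEFT RECURSIVE (starts with S)
S → a: starts with a
S → num num: starts with num

The grammar has direct left recursion on: S.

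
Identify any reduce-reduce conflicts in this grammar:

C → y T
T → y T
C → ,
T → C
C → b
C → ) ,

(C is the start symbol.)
Yes — I9: [C → y T .] vs [T → y T .]

A reduce-reduce conflict occurs when an LR(0) state has two complete items [A → α .] and [B → β .] — both call for a reduction, and with no lookahead the parser cannot choose between them.

Augment with C' → C and build the canonical LR(0) collection (I0 = CLOSURE({[C' → . C]}), then GOTO on every symbol after a dot until no new states appear). It has 11 states:
  I0: { [C → . ) ,], [C → . ,], [C → . b], [C → . y T], [C' → . C] }  — shift
  I1: { [C → ) . ,] }  — shift
  I2: { [C → , .] }  — reduce
  I3: { [C' → C .] }  — accept
  I4: { [C → b .] }  — reduce
  I5: { [C → . ) ,], [C → . ,], [C → . b], [C → . y T], [C → y . T], [T → . C], [T → . y T] }  — shift
  I6: { [T → C .] }  — reduce
  I7: { [C → y T .] }  — reduce
  I8: { [C → . ) ,], [C → . ,], [C → . b], [C → . y T], [C → y . T], [T → . C], [T → . y T], [T → y . T] }  — shift
  I9: { [C → y T .], [T → y T .] }  — 2 reduces
  I10: { [C → ) , .] }  — reduce

I9 contains complete items [C → y T .], [T → y T .] — reduce-reduce conflict.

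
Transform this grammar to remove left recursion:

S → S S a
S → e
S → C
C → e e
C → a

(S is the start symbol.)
S → e S'
S → C S'
S' → S a S'
S' → ε
C → e e
C → a

S is directly left-recursive. The standard transformation for
  A → A α₁ | ... | A α_m | β₁ | ... | β_n
is
  A  → β₁ A' | ... | β_n A'
  A' → α₁ A' | ... | α_m A' | ε

S → e becomes S → e S'
S → C becomes S → C S'
S → S S a becomes S' → S a S'
Add S' → ε

Productions for other non-terminals are unchanged:
  C → e e
  C → a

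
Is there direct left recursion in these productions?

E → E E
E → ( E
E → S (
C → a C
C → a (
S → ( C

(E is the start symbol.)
Yes, E is left-recursive

E → E E: LEFT RECURSIVE (starts with E)
E → ( E: starts with '('
E → S (: starts with S
C → a C: starts with a
C → a (: starts with a
S → ( C: starts with '('

The grammar has direct left recursion on: E.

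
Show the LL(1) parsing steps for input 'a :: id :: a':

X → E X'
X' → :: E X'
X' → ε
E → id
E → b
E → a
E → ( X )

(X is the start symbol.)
LL(1) parsing maintains a stack (initially the start symbol over $) and the input. At each step: if the stack top is a terminal, match it against the current input token; if it is a non-terminal N, replace it with the RHS of M[N, lookahead] (the unique production whose predict set contains the lookahead).

Stack is shown with the top on the left.

Stack      Input           Action
---------------------------------
X $        a :: id :: a $  output X → E X'
E X' $     a :: id :: a $  output E → a
a X' $     a :: id :: a $  match 'a'
X' $       :: id :: a $    output X' → :: E X'
:: E X' $  :: id :: a $    match '::'
E X' $     id :: a $       output E → id
id X' $    id :: a $       match 'id'
X' $       :: a $          output X' → :: E X'
:: E X' $  :: a $          match '::'
E X' $     a $             output E → a
a X' $     a $             match 'a'
X' $       $               output X' → ε
$          $               accept

The string is accepted.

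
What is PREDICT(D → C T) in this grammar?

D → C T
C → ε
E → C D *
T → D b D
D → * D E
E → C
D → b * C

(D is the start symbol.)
{ '*', 'b' }

PREDICT(D → C T) = (FIRST(RHS) \ {ε}) ∪ (FOLLOW(D) if ε ∈ FIRST(RHS), i.e. RHS ⇒* ε)
FIRST(C) = { ε }
FIRST(T) = { '*', 'b' }
FIRST(C T) = { '*', 'b' }
ε ∉ FIRST(C T), so FOLLOW(D) is not added.
PREDICT(D → C T) = { '*', 'b' }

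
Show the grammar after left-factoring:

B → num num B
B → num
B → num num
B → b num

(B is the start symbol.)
B → num B'
B' → num B''
B'' → B
B'' → ε
B' → ε
B → b num

Left-factoring transforms A → αβ₁ | αβ₂ into A → αA' and A' → β₁ | β₂
(α is the longest common prefix among the alternatives). Repeat until
no nonterminal has two alternatives with a common prefix.

Round 1: B has alternatives sharing prefix 'num'. Introduce B': B → num B'
  Add: B' → num B
  Add: B' → ε
  Add: B' → num

Round 2: B' has alternatives sharing prefix 'num'. Introduce B'': B' → num B''
  Add: B'' → B
  Add: B'' → ε

No remaining common prefixes — done.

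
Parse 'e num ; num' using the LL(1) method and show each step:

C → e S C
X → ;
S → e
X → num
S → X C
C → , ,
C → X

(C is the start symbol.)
LL(1) parsing maintains a stack (initially the start symbol over $) and the input. At each step: if the stack top is a terminal, match it against the current input token; if it is a non-terminal N, replace it with the RHS of M[N, lookahead] (the unique production whose predict set contains the lookahead).

Stack is shown with the top on the left.

Stack      Input          Action
--------------------------------
C $        e num ; num $  output C → e S C
e S C $    e num ; num $  match 'e'
S C $      num ; num $    output S → X C
X C C $    num ; num $    output X → num
num C C $  num ; num $    match 'num'
C C $      ; num $        output C → X
X C $      ; num $        output X → ;
; C $      ; num $        match ';'
C $        num $          output C → X
X $        num $          output X → num
num $      num $          match 'num'
$          $              accept

The string is accepted.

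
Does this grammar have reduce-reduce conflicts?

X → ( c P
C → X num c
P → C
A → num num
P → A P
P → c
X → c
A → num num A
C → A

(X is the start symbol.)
Yes — I9: [P → c .] vs [X → c .]

Augment with X' → X and build the canonical LR(0) collection (I0 = CLOSURE({[X' → . X]}), then GOTO on every symbol after a dot until no new states appear). It has 16 states:
  I0: { [X → . ( c P], [X → . c], [X' → . X] }  — shift
  I1: { [X → ( . c P] }  — shift
  I2: { [X' → X .] }  — accept
  I3: { [X → c .] }  — reduce
  I4: { [A → . num num A], [A → . num num], [C → . A], [C → . X num c], [P → . A P], [P → . C], [P → . c], [X → ( c . P], [X → . ( c P], [X → . c] }  — shift
  I5: { [A → . num num A], [A → . num num], [C → . A], [C → . X num c], [C → A .], [P → . A P], [P → . C], [P → . c], [P → A . P], [X → . ( c P], [X → . c] }  — shift, reduce
  I6: { [P → C .] }  — reduce
  I7: { [X → ( c P .] }  — reduce
  I8: { [C → X . num c] }  — shift
  I9: { [P → c .], [X → c .] }  — 2 reduces
  I10: { [A → num . num A], [A → num . num] }  — shift
  I11: { [A → . num num A], [A → . num num], [A → num num . A], [A → num num .] }  — shift, reduce
  I12: { [A → num num A .] }  — reduce
  I13: { [C → X num . c] }  — shift
  I14: { [C → X num c .] }  — reduce
  I15: { [P → A P .] }  — reduce

I9 contains complete items [P → c .], [X → c .] — reduce-reduce conflict.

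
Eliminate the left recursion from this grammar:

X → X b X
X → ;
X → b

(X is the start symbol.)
X → ; X'
X → b X'
X' → b X X'
X' → ε

X is directly left-recursive. The standard transformation for
  A → A α₁ | ... | A α_m | β₁ | ... | β_n
is
  A  → β₁ A' | ... | β_n A'
  A' → α₁ A' | ... | α_m A' | ε

X → ; becomes X → ; X'
X → b becomes X → b X'
X → X b X becomes X' → b X X'
Add X' → ε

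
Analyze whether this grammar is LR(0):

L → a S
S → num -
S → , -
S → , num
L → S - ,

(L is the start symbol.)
Yes, the grammar is LR(0)

A grammar is LR(0) if no state in the canonical LR(0) collection has:
  - both a shift item (dot before a terminal) and a complete item (shift-reduce conflict), or
  - two or more complete items (reduce-reduce conflict; the accept item [L' → L .] counts as a complete item here).

Augment with L' → L and build the canonical LR(0) collection (I0 = CLOSURE({[L' → . L]}), then GOTO on every symbol after a dot until no new states appear). It has 12 states:
  I0: { [L → . S - ,], [L → . a S], [L' → . L], [S → . , -], [S → . , num], [S → . num -] }  — shift
  I1: { [S → , . -], [S → , . num] }  — shift
  I2: { [L' → L .] }  — accept
  I3: { [L → S . - ,] }  — shift
  I4: { [L → a . S], [S → . , -], [S → . , num], [S → . num -] }  — shift
  I5: { [S → num . -] }  — shift
  I6: { [S → num - .] }  — reduce
  I7: { [L → a S .] }  — reduce
  I8: { [L → S - . ,] }  — shift
  I9: { [L → S - , .] }  — reduce
  I10: { [S → , - .] }  — reduce
  I11: { [S → , num .] }  — reduce

Every state is either a pure shift/goto state or contains exactly one complete item and nothing to shift — no conflicts. The grammar is LR(0).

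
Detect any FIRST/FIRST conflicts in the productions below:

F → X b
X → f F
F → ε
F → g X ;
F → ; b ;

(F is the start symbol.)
No FIRST/FIRST conflicts.

A FIRST/FIRST conflict occurs when two productions N → α and N → β for the same non-terminal have FIRST(α) ∩ FIRST(β) ≠ ∅ (with ε ∈ FIRST of a nullable right-hand side, so two nullable alternatives also conflict).

FIRST sets of the non-terminals at (or reachable through a nullable prefix from) the front of some alternative:
  FIRST(X) = { 'f' }

Productions for F:
  F → X b: FIRST = { 'f' }
  F → ε: FIRST = { ε }
  F → g X ;: FIRST = { 'g' }
  F → ; b ;: FIRST = { ';' }
X has only one production, so no FIRST/FIRST conflict is possible there.

All alternatives of each non-terminal have pairwise disjoint FIRST sets.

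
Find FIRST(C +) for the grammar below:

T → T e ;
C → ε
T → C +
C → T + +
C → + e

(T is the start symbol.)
FIRST sets of the non-terminals involved (from the grammar, by fixed-point iteration):
  FIRST(C) = { '+', ε }

To compute FIRST(C +), process the symbols left to right:
Symbol C is a non-terminal. Add FIRST(C) \ {ε} = { '+' }
C is nullable (ε ∈ FIRST(C)), continue to the next symbol.
Symbol + is a terminal. Add '+' and stop.
FIRST(C +) = { '+' }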